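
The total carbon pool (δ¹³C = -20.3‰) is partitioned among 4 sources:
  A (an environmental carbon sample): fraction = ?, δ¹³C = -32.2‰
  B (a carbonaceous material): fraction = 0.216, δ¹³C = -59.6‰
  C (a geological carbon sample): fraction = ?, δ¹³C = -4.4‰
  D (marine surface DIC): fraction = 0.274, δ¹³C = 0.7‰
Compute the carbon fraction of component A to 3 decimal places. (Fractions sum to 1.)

0.193

Let f_A and f_C be the unknown fractions; fractions sum to 1 so f_A + f_C = 0.510.
Mass balance: Σ fᵢ·δᵢ = δ_bulk ⇒ f_A·(-32.2) + f_C·(-4.4) = -20.3 − (-12.682) = -7.618
Substitute f_C = 0.510 − f_A:
f_A·(-32.2 − -4.4) = -7.618 − 0.510×(-4.4) = -5.374
f_A = -5.374 / -27.8 = 0.1933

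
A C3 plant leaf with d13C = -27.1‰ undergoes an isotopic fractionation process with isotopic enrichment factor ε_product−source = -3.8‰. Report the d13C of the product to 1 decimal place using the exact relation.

To first order, δ_product ≈ δ_source + ε = -30.9‰.
Exactly, δ_product = (δ_source + 1000)·(ε/1000 + 1) − 1000.
δ_product = (-27.1 + 1000) × (-3.8/1000 + 1) − 1000
δ_product = -30.80‰

-30.8‰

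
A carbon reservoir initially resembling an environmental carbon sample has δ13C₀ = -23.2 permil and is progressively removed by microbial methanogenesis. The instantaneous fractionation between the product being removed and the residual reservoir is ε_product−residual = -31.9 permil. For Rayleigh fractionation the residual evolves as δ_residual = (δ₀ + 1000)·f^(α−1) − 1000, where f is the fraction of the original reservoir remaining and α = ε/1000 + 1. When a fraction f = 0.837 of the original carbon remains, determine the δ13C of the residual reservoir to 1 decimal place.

-17.6 permil

Rayleigh residual: δ_res = (δ₀ + 1000)·f^(α−1) − 1000
α = ε/1000 + 1 = 0.96810, so α − 1 = -0.03190
f^(α−1) = 0.837^(-0.03190) = 1.005692
δ_res = (-23.2 + 1000) × 1.005692 − 1000 = 982.360 − 1000 = -17.64 permil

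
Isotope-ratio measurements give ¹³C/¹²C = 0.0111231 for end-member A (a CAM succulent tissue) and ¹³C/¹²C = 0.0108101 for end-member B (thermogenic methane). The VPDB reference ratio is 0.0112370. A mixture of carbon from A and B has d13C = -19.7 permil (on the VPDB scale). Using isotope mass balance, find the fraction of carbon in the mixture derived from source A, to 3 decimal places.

0.657

δ_A = (0.0111231/0.0112370 − 1)×1000 = (0.989864 − 1)×1000 = -10.136 permil
δ_B = (0.0108101/0.0112370 − 1)×1000 = (0.962009 − 1)×1000 = -37.991 permil
f_A = (δ_mix − δ_B)/(δ_A − δ_B) = (-19.7 − (-37.991))/(-10.136 − (-37.991))
f_A = 18.291 / 27.854 = 0.6566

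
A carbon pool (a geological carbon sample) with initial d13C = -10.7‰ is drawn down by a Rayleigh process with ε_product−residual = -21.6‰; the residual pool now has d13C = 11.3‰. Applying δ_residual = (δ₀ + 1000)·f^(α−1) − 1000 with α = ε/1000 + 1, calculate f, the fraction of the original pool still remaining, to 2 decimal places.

0.36

α − 1 = ε/1000 = -0.0216
(δ_res + 1000)/(δ₀ + 1000) = (11.3 + 1000)/(-10.7 + 1000) = 1011.3/989.3 = 1.022238
f = 1.022238^(1/-0.0216) = exp(ln(1.022238)/-0.0216) = exp(0.02199/-0.0216)
f = exp(-1.0183) = 0.3612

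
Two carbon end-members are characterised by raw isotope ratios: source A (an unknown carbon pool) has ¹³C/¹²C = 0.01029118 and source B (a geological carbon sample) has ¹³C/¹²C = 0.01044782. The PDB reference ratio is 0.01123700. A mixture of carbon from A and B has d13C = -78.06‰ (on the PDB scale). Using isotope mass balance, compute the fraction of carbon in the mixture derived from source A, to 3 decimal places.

δ_A = (0.01029118/0.01123700 − 1)×1000 = (0.915830 − 1)×1000 = -84.170‰
δ_B = (0.01044782/0.01123700 − 1)×1000 = (0.929770 − 1)×1000 = -70.230‰
f_A = (δ_mix − δ_B)/(δ_A − δ_B) = (-78.06 − (-70.230))/(-84.170 − (-70.230))
f_A = -7.830 / -13.940 = 0.5617

0.562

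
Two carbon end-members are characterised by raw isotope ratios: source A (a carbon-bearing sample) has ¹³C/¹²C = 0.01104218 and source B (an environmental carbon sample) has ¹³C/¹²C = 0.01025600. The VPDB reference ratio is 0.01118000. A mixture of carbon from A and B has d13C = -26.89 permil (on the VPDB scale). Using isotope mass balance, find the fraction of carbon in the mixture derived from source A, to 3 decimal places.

δ_A = (0.01104218/0.01118000 − 1)×1000 = (0.987673 − 1)×1000 = -12.327 permil
δ_B = (0.01025600/0.01118000 − 1)×1000 = (0.917352 − 1)×1000 = -82.648 permil
f_A = (δ_mix − δ_B)/(δ_A − δ_B) = (-26.89 − (-82.648))/(-12.327 − (-82.648))
f_A = 55.758 / 70.320 = 0.7929

0.793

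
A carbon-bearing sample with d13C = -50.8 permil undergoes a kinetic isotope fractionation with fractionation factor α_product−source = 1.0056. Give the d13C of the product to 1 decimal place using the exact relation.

δ_product = (δ_source + 1000)·α − 1000
δ_product = (-50.8 + 1000) × 1.0056 − 1000
δ_product = 954.516 − 1000 = -45.48 permil

-45.5 permil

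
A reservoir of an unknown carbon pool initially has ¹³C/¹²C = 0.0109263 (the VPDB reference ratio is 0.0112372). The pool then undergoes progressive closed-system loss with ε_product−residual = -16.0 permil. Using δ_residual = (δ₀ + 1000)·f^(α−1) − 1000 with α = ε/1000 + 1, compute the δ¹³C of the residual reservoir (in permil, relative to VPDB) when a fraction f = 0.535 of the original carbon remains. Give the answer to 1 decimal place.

δ₀ = (0.0109263/0.0112372 − 1)×1000 = (0.972333 − 1)×1000 = -27.667 permil
α − 1 = ε/1000 = -0.0160
f^(α−1) = 0.535^(-0.0160) = 1.010058
δ_res = (-27.667 + 1000) × 1.010058 − 1000 = 982.113 − 1000 = -17.89 permil

-17.9 permil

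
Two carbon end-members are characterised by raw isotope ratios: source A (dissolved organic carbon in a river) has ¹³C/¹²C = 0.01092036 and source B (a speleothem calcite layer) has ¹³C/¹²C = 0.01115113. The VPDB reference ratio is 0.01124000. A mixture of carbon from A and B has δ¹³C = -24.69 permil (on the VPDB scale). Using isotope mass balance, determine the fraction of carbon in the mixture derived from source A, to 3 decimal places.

0.817

δ_A = (0.01092036/0.01124000 − 1)×1000 = (0.971562 − 1)×1000 = -28.438 permil
δ_B = (0.01115113/0.01124000 − 1)×1000 = (0.992093 − 1)×1000 = -7.907 permil
f_A = (δ_mix − δ_B)/(δ_A − δ_B) = (-24.69 − (-7.907))/(-28.438 − (-7.907))
f_A = -16.783 / -20.531 = 0.8175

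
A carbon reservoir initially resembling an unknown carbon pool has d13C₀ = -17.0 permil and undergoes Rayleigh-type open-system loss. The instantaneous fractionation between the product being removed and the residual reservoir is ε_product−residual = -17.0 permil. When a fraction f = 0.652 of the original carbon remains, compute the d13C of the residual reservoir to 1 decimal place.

Rayleigh residual: δ_res = (δ₀ + 1000)·f^(α−1) − 1000
α = ε/1000 + 1 = 0.98300, so α − 1 = -0.01700
f^(α−1) = 0.652^(-0.01700) = 1.007298
δ_res = (-17.0 + 1000) × 1.007298 − 1000 = 990.174 − 1000 = -9.83 permil

-9.8 permil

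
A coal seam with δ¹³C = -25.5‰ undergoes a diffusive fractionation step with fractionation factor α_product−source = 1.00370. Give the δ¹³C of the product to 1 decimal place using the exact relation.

δ_product = (δ_source + 1000)·α − 1000
δ_product = (-25.5 + 1000) × 1.00370 − 1000
δ_product = 978.106 − 1000 = -21.89‰

-21.9‰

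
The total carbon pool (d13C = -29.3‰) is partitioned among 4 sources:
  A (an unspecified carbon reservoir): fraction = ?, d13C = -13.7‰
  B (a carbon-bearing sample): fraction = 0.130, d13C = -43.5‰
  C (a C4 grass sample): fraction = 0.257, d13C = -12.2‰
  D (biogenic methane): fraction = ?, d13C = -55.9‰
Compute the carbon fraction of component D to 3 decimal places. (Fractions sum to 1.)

0.287

Let f_D and f_A be the unknown fractions; fractions sum to 1 so f_D + f_A = 0.613.
Mass balance: Σ fᵢ·δᵢ = δ_bulk ⇒ f_D·(-55.9) + f_A·(-13.7) = -29.3 − (-8.790) = -20.510
Substitute f_A = 0.613 − f_D:
f_D·(-55.9 − -13.7) = -20.510 − 0.613×(-13.7) = -12.111
f_D = -12.111 / -42.2 = 0.2870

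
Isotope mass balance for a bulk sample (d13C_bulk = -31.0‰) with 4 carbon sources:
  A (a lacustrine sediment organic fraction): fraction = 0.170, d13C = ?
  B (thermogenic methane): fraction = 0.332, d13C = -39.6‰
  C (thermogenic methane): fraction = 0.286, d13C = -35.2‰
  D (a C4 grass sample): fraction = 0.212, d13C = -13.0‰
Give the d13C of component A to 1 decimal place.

-29.6‰

Isotope mass balance: δ_bulk = Σ fᵢ·δᵢ.
-31.0 = 0.170×δ_A + 0.332×(-39.6) + 0.286×(-35.2) + 0.212×(-13.0)
0.170·δ_A = -31.0 − (-25.970) = -5.030
δ_A = -5.030 / 0.170 = -29.59‰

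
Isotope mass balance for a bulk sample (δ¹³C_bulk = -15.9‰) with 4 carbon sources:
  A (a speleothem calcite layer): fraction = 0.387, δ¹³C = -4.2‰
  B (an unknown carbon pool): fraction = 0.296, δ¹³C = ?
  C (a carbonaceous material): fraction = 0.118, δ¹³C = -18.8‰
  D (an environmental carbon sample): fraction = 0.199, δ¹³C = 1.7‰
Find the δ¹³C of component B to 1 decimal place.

-41.9‰

Isotope mass balance: δ_bulk = Σ fᵢ·δᵢ.
-15.9 = 0.387×(-4.2) + 0.296×δ_B + 0.118×(-18.8) + 0.199×(1.7)
0.296·δ_B = -15.9 − (-3.506) = -12.395
δ_B = -12.395 / 0.296 = -41.87‰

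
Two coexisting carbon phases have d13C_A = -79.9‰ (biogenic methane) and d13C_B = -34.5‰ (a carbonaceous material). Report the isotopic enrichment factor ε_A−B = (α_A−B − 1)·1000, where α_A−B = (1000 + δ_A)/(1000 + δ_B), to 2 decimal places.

-47.02‰

α_A−B = (1000 + -79.9) / (1000 + -34.5) = 920.1 / 965.5 = 0.952978
ε_A−B = (0.952978 − 1) × 1000 = -47.022‰
(The approximation ε ≈ δ_A − δ_B would give -45.4‰.)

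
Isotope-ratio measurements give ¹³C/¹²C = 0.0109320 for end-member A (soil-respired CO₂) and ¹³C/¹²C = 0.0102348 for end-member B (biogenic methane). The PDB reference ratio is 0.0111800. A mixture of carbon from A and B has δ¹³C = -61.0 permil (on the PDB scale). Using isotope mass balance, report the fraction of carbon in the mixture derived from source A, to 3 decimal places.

δ_A = (0.0109320/0.0111800 − 1)×1000 = (0.977818 − 1)×1000 = -22.182 permil
δ_B = (0.0102348/0.0111800 − 1)×1000 = (0.915456 − 1)×1000 = -84.544 permil
f_A = (δ_mix − δ_B)/(δ_A − δ_B) = (-61.0 − (-84.544))/(-22.182 − (-84.544))
f_A = 23.544 / 62.361 = 0.3775

0.378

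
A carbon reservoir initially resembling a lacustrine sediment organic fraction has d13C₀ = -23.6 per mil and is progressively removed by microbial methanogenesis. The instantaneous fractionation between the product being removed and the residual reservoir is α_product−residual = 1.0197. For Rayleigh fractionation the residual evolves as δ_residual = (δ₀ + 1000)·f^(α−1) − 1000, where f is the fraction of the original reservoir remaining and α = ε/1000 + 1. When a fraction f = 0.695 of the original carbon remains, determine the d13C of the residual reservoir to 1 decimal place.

Rayleigh residual: δ_res = (δ₀ + 1000)·f^(α−1) − 1000
α − 1 = 0.01970
f^(α−1) = 0.695^(0.01970) = 0.992858
δ_res = (-23.6 + 1000) × 0.992858 − 1000 = 969.426 − 1000 = -30.57 per mil

-30.6 per mil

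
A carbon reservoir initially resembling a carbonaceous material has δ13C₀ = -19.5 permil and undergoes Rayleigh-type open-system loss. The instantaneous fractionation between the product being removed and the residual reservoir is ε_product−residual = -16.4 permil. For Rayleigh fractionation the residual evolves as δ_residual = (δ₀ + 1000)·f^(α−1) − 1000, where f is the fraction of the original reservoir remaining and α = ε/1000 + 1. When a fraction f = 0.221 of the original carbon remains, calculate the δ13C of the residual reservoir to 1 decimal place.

5.1 permil

Rayleigh residual: δ_res = (δ₀ + 1000)·f^(α−1) − 1000
α = ε/1000 + 1 = 0.98360, so α − 1 = -0.01640
f^(α−1) = 0.221^(-0.01640) = 1.025066
δ_res = (-19.5 + 1000) × 1.025066 − 1000 = 1005.078 − 1000 = 5.08 permil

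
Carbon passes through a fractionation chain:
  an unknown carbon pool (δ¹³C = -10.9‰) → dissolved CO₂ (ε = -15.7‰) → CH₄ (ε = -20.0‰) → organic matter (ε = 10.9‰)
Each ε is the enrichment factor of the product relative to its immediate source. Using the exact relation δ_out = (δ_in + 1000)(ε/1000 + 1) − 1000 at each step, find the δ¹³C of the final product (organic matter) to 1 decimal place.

step 1: δ = (-10.90 + 1000)·(-15.7/1000 + 1) − 1000 = -26.43‰
step 2: δ = (-26.43 + 1000)·(-20.0/1000 + 1) − 1000 = -45.90‰
step 3: δ = (-45.90 + 1000)·(10.9/1000 + 1) − 1000 = -35.50‰

-35.5‰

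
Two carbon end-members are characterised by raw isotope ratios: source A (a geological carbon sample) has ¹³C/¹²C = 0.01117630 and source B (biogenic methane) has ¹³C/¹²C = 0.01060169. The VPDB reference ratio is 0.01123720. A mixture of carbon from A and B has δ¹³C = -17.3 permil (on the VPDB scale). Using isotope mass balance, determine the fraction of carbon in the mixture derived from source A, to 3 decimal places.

0.768

δ_A = (0.01117630/0.01123720 − 1)×1000 = (0.994581 − 1)×1000 = -5.419 permil
δ_B = (0.01060169/0.01123720 − 1)×1000 = (0.943446 − 1)×1000 = -56.554 permil
f_A = (δ_mix − δ_B)/(δ_A − δ_B) = (-17.3 − (-56.554))/(-5.419 − (-56.554))
f_A = 39.254 / 51.135 = 0.7677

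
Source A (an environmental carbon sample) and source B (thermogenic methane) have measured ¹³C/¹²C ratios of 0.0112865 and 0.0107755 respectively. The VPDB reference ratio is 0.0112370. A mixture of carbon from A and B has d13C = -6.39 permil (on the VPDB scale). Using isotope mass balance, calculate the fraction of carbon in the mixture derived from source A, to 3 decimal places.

δ_A = (0.0112865/0.0112370 − 1)×1000 = (1.004405 − 1)×1000 = 4.405 permil
δ_B = (0.0107755/0.0112370 − 1)×1000 = (0.958930 − 1)×1000 = -41.070 permil
f_A = (δ_mix − δ_B)/(δ_A − δ_B) = (-6.39 − (-41.070))/(4.405 − (-41.070))
f_A = 34.680 / 45.475 = 0.7626

0.763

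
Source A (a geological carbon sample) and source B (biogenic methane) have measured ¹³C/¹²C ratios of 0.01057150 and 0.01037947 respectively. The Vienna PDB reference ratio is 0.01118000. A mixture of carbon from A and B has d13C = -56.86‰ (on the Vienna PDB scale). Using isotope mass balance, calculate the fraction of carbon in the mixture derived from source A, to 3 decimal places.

δ_A = (0.01057150/0.01118000 − 1)×1000 = (0.945572 − 1)×1000 = -54.428‰
δ_B = (0.01037947/0.01118000 − 1)×1000 = (0.928396 − 1)×1000 = -71.604‰
f_A = (δ_mix − δ_B)/(δ_A − δ_B) = (-56.86 − (-71.604))/(-54.428 − (-71.604))
f_A = 14.744 / 17.176 = 0.8584

0.858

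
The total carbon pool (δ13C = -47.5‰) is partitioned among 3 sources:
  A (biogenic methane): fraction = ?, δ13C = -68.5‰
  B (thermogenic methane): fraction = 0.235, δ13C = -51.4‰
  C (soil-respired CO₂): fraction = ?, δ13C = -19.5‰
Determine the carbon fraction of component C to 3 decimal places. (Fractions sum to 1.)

0.347

Let f_C and f_A be the unknown fractions; fractions sum to 1 so f_C + f_A = 0.765.
Mass balance: Σ fᵢ·δᵢ = δ_bulk ⇒ f_C·(-19.5) + f_A·(-68.5) = -47.5 − (-12.079) = -35.421
Substitute f_A = 0.765 − f_C:
f_C·(-19.5 − -68.5) = -35.421 − 0.765×(-68.5) = 16.982
f_C = 16.982 / 49.0 = 0.3466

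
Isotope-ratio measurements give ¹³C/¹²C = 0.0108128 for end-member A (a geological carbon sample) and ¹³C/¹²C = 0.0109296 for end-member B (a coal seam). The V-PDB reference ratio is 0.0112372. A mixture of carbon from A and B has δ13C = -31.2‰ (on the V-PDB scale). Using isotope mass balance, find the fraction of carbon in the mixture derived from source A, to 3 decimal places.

δ_A = (0.0108128/0.0112372 − 1)×1000 = (0.962233 − 1)×1000 = -37.767‰
δ_B = (0.0109296/0.0112372 − 1)×1000 = (0.972627 − 1)×1000 = -27.373‰
f_A = (δ_mix − δ_B)/(δ_A − δ_B) = (-31.2 − (-27.373))/(-37.767 − (-27.373))
f_A = -3.827 / -10.394 = 0.3682

0.368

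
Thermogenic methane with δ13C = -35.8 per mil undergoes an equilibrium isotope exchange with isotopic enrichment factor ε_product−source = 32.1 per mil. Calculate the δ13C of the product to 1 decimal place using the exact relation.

-4.8 per mil

Exactly, δ_product = (δ_source + 1000)·(ε/1000 + 1) − 1000.
δ_product = (-35.8 + 1000) × (32.1/1000 + 1) − 1000
δ_product = -4.85 per mil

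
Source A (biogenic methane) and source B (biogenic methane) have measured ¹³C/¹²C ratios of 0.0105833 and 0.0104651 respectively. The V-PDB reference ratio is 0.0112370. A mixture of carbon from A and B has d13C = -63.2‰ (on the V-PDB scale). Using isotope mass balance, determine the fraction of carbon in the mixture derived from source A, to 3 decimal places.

δ_A = (0.0105833/0.0112370 − 1)×1000 = (0.941826 − 1)×1000 = -58.174‰
δ_B = (0.0104651/0.0112370 − 1)×1000 = (0.931307 − 1)×1000 = -68.693‰
f_A = (δ_mix − δ_B)/(δ_A − δ_B) = (-63.2 − (-68.693))/(-58.174 − (-68.693))
f_A = 5.493 / 10.519 = 0.5222

0.522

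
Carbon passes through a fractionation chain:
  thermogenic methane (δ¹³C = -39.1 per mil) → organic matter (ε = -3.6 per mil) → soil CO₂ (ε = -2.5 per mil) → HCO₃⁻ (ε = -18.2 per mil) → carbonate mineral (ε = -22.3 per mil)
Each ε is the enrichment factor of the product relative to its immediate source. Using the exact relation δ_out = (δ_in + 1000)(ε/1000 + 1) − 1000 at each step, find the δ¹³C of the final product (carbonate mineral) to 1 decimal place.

step 1: δ = (-39.10 + 1000)·(-3.6/1000 + 1) − 1000 = -42.56 per mil
step 2: δ = (-42.56 + 1000)·(-2.5/1000 + 1) − 1000 = -44.95 per mil
step 3: δ = (-44.95 + 1000)·(-18.2/1000 + 1) − 1000 = -62.33 per mil
step 4: δ = (-62.33 + 1000)·(-22.3/1000 + 1) − 1000 = -83.24 per mil

-83.2 per mil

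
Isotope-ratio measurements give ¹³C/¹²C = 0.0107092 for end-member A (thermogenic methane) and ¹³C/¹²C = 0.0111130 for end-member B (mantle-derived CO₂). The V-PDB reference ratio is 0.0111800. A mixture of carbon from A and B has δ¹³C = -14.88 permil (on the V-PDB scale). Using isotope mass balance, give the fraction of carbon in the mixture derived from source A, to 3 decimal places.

0.246

δ_A = (0.0107092/0.0111800 − 1)×1000 = (0.957889 − 1)×1000 = -42.111 permil
δ_B = (0.0111130/0.0111800 − 1)×1000 = (0.994007 − 1)×1000 = -5.993 permil
f_A = (δ_mix − δ_B)/(δ_A − δ_B) = (-14.88 − (-5.993))/(-42.111 − (-5.993))
f_A = -8.887 / -36.118 = 0.2461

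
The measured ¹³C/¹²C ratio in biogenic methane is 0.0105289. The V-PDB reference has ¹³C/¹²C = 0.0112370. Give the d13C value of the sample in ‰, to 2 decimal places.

d13C = (R_sample / R_standard − 1) × 1000
R_sample / R_standard = 0.0105289 / 0.0112370 = 0.936985
d13C = (0.936985 − 1) × 1000 = -63.015‰

-63.02‰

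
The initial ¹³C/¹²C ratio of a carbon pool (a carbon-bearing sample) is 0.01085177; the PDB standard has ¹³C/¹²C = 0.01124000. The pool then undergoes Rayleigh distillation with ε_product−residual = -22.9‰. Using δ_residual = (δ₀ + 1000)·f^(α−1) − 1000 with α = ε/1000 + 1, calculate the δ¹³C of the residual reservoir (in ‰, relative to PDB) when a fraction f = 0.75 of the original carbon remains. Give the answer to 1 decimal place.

-28.2‰

δ₀ = (0.01085177/0.01124000 − 1)×1000 = (0.965460 − 1)×1000 = -34.540‰
α − 1 = ε/1000 = -0.0229
f^(α−1) = 0.75^(-0.0229) = 1.006610
δ_res = (-34.540 + 1000) × 1.006610 − 1000 = 971.841 − 1000 = -28.16‰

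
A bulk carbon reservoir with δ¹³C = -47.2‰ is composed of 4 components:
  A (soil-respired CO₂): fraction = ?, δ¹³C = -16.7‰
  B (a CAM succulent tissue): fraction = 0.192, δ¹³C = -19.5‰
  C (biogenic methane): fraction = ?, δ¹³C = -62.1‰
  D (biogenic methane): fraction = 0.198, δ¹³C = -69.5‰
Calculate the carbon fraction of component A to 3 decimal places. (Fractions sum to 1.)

Let f_A and f_C be the unknown fractions; fractions sum to 1 so f_A + f_C = 0.610.
Mass balance: Σ fᵢ·δᵢ = δ_bulk ⇒ f_A·(-16.7) + f_C·(-62.1) = -47.2 − (-17.505) = -29.695
Substitute f_C = 0.610 − f_A:
f_A·(-16.7 − -62.1) = -29.695 − 0.610×(-62.1) = 8.186
f_A = 8.186 / 45.4 = 0.1803

0.180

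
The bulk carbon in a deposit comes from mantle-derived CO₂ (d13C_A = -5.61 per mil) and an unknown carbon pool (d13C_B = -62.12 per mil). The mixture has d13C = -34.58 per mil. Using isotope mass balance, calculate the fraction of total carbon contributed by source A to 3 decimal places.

δ_mix = f_A·δ_A + (1 − f_A)·δ_B  ⇒  f_A = (δ_mix − δ_B)/(δ_A − δ_B)
f_A = (-34.58 − (-62.12)) / (-5.61 − (-62.12))
f_A = 27.54 / 56.51 = 0.4873

0.487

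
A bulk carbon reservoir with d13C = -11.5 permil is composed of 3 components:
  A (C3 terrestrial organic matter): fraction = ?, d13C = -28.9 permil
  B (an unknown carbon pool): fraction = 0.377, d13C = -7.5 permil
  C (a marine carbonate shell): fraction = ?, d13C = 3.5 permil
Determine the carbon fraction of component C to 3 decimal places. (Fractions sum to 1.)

0.288

Let f_C and f_A be the unknown fractions; fractions sum to 1 so f_C + f_A = 0.623.
Mass balance: Σ fᵢ·δᵢ = δ_bulk ⇒ f_C·(3.5) + f_A·(-28.9) = -11.5 − (-2.828) = -8.672
Substitute f_A = 0.623 − f_C:
f_C·(3.5 − -28.9) = -8.672 − 0.623×(-28.9) = 9.332
f_C = 9.332 / 32.4 = 0.2880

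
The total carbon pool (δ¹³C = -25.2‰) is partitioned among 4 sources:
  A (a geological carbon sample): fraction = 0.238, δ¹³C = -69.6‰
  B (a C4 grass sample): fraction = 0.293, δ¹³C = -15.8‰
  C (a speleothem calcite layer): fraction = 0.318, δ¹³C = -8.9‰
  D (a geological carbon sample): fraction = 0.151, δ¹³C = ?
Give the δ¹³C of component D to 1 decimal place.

-7.8‰

Isotope mass balance: δ_bulk = Σ fᵢ·δᵢ.
-25.2 = 0.238×(-69.6) + 0.293×(-15.8) + 0.318×(-8.9) + 0.151×δ_D
0.151·δ_D = -25.2 − (-24.024) = -1.176
δ_D = -1.176 / 0.151 = -7.79‰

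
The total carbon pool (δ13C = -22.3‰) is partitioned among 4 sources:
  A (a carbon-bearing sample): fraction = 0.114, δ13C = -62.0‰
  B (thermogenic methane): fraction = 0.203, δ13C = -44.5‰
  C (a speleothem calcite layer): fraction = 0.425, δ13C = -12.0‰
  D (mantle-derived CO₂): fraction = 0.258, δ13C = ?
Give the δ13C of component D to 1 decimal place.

-4.3‰

Isotope mass balance: δ_bulk = Σ fᵢ·δᵢ.
-22.3 = 0.114×(-62.0) + 0.203×(-44.5) + 0.425×(-12.0) + 0.258×δ_D
0.258·δ_D = -22.3 − (-21.201) = -1.099
δ_D = -1.099 / 0.258 = -4.26‰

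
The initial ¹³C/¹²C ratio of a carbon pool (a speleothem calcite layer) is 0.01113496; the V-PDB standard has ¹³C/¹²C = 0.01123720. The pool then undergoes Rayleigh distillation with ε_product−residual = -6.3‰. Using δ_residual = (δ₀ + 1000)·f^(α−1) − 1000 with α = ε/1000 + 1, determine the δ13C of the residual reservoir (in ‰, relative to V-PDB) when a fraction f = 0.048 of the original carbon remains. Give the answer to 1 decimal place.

10.0‰

δ₀ = (0.01113496/0.01123720 − 1)×1000 = (0.990902 − 1)×1000 = -9.098‰
α − 1 = ε/1000 = -0.0063
f^(α−1) = 0.048^(-0.0063) = 1.019314
δ_res = (-9.098 + 1000) × 1.019314 − 1000 = 1010.040 − 1000 = 10.04‰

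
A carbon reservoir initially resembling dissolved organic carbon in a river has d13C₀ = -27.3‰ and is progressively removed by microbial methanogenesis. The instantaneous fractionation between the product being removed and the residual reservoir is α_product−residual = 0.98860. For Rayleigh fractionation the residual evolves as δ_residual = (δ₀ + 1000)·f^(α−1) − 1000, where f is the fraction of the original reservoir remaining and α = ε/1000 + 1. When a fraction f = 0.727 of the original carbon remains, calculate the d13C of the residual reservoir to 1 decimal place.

-23.8‰

Rayleigh residual: δ_res = (δ₀ + 1000)·f^(α−1) − 1000
α − 1 = -0.01140
f^(α−1) = 0.727^(-0.01140) = 1.003641
δ_res = (-27.3 + 1000) × 1.003641 − 1000 = 976.242 − 1000 = -23.76‰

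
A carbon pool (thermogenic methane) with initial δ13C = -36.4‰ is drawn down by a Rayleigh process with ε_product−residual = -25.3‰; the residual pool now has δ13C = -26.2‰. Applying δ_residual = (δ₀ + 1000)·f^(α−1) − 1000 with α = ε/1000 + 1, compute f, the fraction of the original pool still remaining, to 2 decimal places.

0.66

α − 1 = ε/1000 = -0.0253
(δ_res + 1000)/(δ₀ + 1000) = (-26.2 + 1000)/(-36.4 + 1000) = 973.8/963.6 = 1.010585
f = 1.010585^(1/-0.0253) = exp(ln(1.010585)/-0.0253) = exp(0.01053/-0.0253)
f = exp(-0.4162) = 0.6596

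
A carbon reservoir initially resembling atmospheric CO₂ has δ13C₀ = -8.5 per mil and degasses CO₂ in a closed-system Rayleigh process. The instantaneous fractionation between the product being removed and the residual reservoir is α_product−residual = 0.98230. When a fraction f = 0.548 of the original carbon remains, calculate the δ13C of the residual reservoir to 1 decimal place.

Rayleigh residual: δ_res = (δ₀ + 1000)·f^(α−1) − 1000
α − 1 = -0.01770
f^(α−1) = 0.548^(-0.01770) = 1.010703
δ_res = (-8.5 + 1000) × 1.010703 − 1000 = 1002.112 − 1000 = 2.11 per mil

2.1 per mil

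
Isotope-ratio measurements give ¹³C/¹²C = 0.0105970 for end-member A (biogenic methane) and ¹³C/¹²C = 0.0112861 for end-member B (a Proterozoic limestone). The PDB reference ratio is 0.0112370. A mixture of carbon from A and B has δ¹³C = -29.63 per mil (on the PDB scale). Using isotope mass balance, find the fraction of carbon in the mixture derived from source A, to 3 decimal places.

δ_A = (0.0105970/0.0112370 − 1)×1000 = (0.943045 − 1)×1000 = -56.955 per mil
δ_B = (0.0112861/0.0112370 − 1)×1000 = (1.004369 − 1)×1000 = 4.369 per mil
f_A = (δ_mix − δ_B)/(δ_A − δ_B) = (-29.63 − (4.369))/(-56.955 − (4.369))
f_A = -33.999 / -61.324 = 0.5544

0.554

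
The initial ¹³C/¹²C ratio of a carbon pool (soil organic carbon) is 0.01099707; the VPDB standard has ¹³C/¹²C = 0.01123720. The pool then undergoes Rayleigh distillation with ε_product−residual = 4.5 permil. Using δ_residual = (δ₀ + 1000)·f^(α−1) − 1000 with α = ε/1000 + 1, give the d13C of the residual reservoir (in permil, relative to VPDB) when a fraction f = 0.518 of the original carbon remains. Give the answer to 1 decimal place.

δ₀ = (0.01099707/0.01123720 − 1)×1000 = (0.978631 − 1)×1000 = -21.369 permil
α − 1 = ε/1000 = 0.0045
f^(α−1) = 0.518^(0.0045) = 0.997044
δ_res = (-21.369 + 1000) × 0.997044 − 1000 = 975.738 − 1000 = -24.26 permil

-24.3 permil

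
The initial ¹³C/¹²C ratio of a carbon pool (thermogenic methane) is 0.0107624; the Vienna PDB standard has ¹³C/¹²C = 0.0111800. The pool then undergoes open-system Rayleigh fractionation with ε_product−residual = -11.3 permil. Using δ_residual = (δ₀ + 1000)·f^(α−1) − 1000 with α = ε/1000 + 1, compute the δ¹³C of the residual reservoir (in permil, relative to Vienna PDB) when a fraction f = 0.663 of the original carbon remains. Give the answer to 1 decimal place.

-32.9 permil

δ₀ = (0.0107624/0.0111800 − 1)×1000 = (0.962648 − 1)×1000 = -37.352 permil
α − 1 = ε/1000 = -0.0113
f^(α−1) = 0.663^(-0.0113) = 1.004655
δ_res = (-37.352 + 1000) × 1.004655 − 1000 = 967.129 − 1000 = -32.87 permil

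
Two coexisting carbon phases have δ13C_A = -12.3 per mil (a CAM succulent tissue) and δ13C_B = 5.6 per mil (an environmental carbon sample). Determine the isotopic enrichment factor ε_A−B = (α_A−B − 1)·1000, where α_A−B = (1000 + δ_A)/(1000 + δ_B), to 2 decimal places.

-17.80 per mil

α_A−B = (1000 + -12.3) / (1000 + 5.6) = 987.7 / 1005.6 = 0.982200
ε_A−B = (0.982200 − 1) × 1000 = -17.800 per mil
(The approximation ε ≈ δ_A − δ_B would give -17.9 per mil.)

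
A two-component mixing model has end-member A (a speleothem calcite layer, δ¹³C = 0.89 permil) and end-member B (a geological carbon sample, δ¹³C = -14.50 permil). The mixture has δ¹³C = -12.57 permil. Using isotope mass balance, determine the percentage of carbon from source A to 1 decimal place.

12.5%

δ_mix = f_A·δ_A + (1 − f_A)·δ_B  ⇒  f_A = (δ_mix − δ_B)/(δ_A − δ_B)
f_A = (-12.57 − (-14.50)) / (0.89 − (-14.50))
f_A = 1.93 / 15.39 = 0.1254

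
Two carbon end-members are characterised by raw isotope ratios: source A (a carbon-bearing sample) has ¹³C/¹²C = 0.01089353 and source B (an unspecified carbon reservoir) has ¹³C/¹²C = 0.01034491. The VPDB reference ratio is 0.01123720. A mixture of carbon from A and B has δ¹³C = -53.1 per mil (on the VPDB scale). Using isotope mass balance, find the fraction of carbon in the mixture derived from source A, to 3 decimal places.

δ_A = (0.01089353/0.01123720 − 1)×1000 = (0.969417 − 1)×1000 = -30.583 per mil
δ_B = (0.01034491/0.01123720 − 1)×1000 = (0.920595 − 1)×1000 = -79.405 per mil
f_A = (δ_mix − δ_B)/(δ_A − δ_B) = (-53.1 − (-79.405))/(-30.583 − (-79.405))
f_A = 26.305 / 48.822 = 0.5388

0.539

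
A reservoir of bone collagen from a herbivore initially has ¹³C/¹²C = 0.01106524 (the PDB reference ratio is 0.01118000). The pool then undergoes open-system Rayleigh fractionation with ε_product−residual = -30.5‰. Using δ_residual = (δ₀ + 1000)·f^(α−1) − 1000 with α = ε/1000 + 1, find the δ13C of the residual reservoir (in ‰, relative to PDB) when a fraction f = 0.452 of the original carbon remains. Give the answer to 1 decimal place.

δ₀ = (0.01106524/0.01118000 − 1)×1000 = (0.989735 − 1)×1000 = -10.265‰
α − 1 = ε/1000 = -0.0305
f^(α−1) = 0.452^(-0.0305) = 1.024515
δ_res = (-10.265 + 1000) × 1.024515 − 1000 = 1013.998 − 1000 = 14.00‰

14.0‰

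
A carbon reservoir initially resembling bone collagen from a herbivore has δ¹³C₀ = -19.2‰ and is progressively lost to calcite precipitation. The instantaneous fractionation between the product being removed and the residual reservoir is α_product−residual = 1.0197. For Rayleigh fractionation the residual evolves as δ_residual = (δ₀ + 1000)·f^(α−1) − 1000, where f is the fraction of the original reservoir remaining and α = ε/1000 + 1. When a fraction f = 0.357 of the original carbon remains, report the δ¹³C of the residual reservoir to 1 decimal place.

-38.9‰

Rayleigh residual: δ_res = (δ₀ + 1000)·f^(α−1) − 1000
α − 1 = 0.01970
f^(α−1) = 0.357^(0.01970) = 0.979913
δ_res = (-19.2 + 1000) × 0.979913 − 1000 = 961.099 − 1000 = -38.90‰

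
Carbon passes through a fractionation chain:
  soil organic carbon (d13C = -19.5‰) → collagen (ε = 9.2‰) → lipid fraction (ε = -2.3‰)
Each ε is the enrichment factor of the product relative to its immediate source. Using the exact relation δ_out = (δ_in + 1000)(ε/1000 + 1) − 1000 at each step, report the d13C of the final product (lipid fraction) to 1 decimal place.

step 1: δ = (-19.50 + 1000)·(9.2/1000 + 1) − 1000 = -10.48‰
step 2: δ = (-10.48 + 1000)·(-2.3/1000 + 1) − 1000 = -12.76‰

-12.8‰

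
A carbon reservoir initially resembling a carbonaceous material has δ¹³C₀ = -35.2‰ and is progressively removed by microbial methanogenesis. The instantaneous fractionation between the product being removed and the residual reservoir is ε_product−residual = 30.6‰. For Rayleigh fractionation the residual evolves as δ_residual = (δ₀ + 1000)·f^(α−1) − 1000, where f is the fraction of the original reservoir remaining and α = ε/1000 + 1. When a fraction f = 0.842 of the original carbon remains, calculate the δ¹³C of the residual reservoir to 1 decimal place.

Rayleigh residual: δ_res = (δ₀ + 1000)·f^(α−1) − 1000
α = ε/1000 + 1 = 1.03060, so α − 1 = 0.03060
f^(α−1) = 0.842^(0.03060) = 0.994751
δ_res = (-35.2 + 1000) × 0.994751 − 1000 = 959.736 − 1000 = -40.26‰

-40.3‰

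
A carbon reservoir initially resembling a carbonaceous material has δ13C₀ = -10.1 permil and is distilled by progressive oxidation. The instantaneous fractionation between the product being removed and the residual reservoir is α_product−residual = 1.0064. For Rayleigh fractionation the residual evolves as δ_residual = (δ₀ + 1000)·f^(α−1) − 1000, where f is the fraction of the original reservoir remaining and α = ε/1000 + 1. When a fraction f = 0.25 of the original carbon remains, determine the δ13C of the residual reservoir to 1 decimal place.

-18.8 permil

Rayleigh residual: δ_res = (δ₀ + 1000)·f^(α−1) − 1000
α − 1 = 0.00640
f^(α−1) = 0.25^(0.00640) = 0.991167
δ_res = (-10.1 + 1000) × 0.991167 − 1000 = 981.156 − 1000 = -18.84 permil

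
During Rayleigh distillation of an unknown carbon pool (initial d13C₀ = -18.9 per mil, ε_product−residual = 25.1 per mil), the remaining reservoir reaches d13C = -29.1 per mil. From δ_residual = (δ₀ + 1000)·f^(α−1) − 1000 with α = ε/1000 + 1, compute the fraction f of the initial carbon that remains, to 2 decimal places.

0.66

α − 1 = ε/1000 = 0.0251
(δ_res + 1000)/(δ₀ + 1000) = (-29.1 + 1000)/(-18.9 + 1000) = 970.9/981.1 = 0.989604
f = 0.989604^(1/0.0251) = exp(ln(0.989604)/0.0251) = exp(-0.01045/0.0251)
f = exp(-0.4164) = 0.6594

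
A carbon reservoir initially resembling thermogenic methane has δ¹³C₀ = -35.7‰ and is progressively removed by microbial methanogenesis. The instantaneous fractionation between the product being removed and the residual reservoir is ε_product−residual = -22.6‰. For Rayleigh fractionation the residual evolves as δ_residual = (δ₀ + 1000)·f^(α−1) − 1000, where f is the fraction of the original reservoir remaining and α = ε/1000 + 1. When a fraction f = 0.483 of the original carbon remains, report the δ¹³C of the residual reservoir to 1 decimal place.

-19.7‰

Rayleigh residual: δ_res = (δ₀ + 1000)·f^(α−1) − 1000
α = ε/1000 + 1 = 0.97740, so α − 1 = -0.02260
f^(α−1) = 0.483^(-0.02260) = 1.016583
δ_res = (-35.7 + 1000) × 1.016583 − 1000 = 980.291 − 1000 = -19.71‰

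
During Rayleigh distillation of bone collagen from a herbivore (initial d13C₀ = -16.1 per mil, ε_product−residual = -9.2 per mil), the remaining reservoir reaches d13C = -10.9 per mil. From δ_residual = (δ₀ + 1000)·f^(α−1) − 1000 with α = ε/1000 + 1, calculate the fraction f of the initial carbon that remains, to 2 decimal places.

0.56

α − 1 = ε/1000 = -0.0092
(δ_res + 1000)/(δ₀ + 1000) = (-10.9 + 1000)/(-16.1 + 1000) = 989.1/983.9 = 1.005285
f = 1.005285^(1/-0.0092) = exp(ln(1.005285)/-0.0092) = exp(0.00527/-0.0092)
f = exp(-0.5730) = 0.5639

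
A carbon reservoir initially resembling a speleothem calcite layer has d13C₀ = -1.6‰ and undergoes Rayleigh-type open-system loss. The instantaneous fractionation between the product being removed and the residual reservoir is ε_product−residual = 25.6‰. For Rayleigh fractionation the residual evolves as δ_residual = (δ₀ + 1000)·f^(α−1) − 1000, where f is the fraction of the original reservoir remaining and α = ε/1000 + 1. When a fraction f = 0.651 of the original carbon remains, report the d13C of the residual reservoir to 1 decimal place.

-12.5‰

Rayleigh residual: δ_res = (δ₀ + 1000)·f^(α−1) − 1000
α = ε/1000 + 1 = 1.02560, so α − 1 = 0.02560
f^(α−1) = 0.651^(0.02560) = 0.989071
δ_res = (-1.6 + 1000) × 0.989071 − 1000 = 987.489 − 1000 = -12.51‰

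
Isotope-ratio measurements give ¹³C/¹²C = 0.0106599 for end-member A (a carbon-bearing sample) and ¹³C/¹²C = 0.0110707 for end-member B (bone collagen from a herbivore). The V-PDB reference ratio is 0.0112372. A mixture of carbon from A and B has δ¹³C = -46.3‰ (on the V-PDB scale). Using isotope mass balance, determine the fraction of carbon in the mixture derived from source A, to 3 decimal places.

0.861

δ_A = (0.0106599/0.0112372 − 1)×1000 = (0.948626 − 1)×1000 = -51.374‰
δ_B = (0.0110707/0.0112372 − 1)×1000 = (0.985183 − 1)×1000 = -14.817‰
f_A = (δ_mix − δ_B)/(δ_A − δ_B) = (-46.3 − (-14.817))/(-51.374 − (-14.817))
f_A = -31.483 / -36.557 = 0.8612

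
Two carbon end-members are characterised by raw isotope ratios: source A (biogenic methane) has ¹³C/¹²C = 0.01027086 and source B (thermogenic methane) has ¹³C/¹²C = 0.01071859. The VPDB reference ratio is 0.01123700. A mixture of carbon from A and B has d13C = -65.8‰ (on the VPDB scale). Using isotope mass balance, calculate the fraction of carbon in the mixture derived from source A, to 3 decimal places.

δ_A = (0.01027086/0.01123700 − 1)×1000 = (0.914022 − 1)×1000 = -85.978‰
δ_B = (0.01071859/0.01123700 − 1)×1000 = (0.953866 − 1)×1000 = -46.134‰
f_A = (δ_mix − δ_B)/(δ_A − δ_B) = (-65.8 − (-46.134))/(-85.978 − (-46.134))
f_A = -19.666 / -39.844 = 0.4936

0.494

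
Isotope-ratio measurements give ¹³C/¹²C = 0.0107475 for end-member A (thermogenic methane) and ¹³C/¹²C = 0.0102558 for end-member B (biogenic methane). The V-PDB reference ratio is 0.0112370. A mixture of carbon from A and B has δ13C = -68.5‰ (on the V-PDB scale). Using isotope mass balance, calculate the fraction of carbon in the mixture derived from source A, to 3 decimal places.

0.430

δ_A = (0.0107475/0.0112370 − 1)×1000 = (0.956439 − 1)×1000 = -43.561‰
δ_B = (0.0102558/0.0112370 − 1)×1000 = (0.912681 − 1)×1000 = -87.319‰
f_A = (δ_mix − δ_B)/(δ_A − δ_B) = (-68.5 − (-87.319))/(-43.561 − (-87.319))
f_A = 18.819 / 43.757 = 0.4301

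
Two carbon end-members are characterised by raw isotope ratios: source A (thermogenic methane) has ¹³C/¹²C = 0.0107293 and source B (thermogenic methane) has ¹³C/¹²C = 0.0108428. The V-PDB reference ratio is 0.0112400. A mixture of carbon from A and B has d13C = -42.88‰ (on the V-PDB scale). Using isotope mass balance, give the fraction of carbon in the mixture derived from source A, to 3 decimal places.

0.747

δ_A = (0.0107293/0.0112400 − 1)×1000 = (0.954564 − 1)×1000 = -45.436‰
δ_B = (0.0108428/0.0112400 − 1)×1000 = (0.964662 − 1)×1000 = -35.338‰
f_A = (δ_mix − δ_B)/(δ_A − δ_B) = (-42.88 − (-35.338))/(-45.436 − (-35.338))
f_A = -7.542 / -10.098 = 0.7469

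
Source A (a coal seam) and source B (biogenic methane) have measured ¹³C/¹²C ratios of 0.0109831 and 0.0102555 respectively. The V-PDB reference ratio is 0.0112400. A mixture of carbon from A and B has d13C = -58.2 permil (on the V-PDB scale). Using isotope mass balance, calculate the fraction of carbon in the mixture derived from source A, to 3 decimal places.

δ_A = (0.0109831/0.0112400 − 1)×1000 = (0.977144 − 1)×1000 = -22.856 permil
δ_B = (0.0102555/0.0112400 − 1)×1000 = (0.912411 − 1)×1000 = -87.589 permil
f_A = (δ_mix − δ_B)/(δ_A − δ_B) = (-58.2 − (-87.589))/(-22.856 − (-87.589))
f_A = 29.389 / 64.733 = 0.4540

0.454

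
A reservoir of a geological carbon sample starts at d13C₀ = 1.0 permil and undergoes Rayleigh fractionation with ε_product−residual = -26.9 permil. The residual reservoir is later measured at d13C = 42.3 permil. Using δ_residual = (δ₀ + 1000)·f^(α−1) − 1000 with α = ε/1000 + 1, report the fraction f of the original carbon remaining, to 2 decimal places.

α − 1 = ε/1000 = -0.0269
(δ_res + 1000)/(δ₀ + 1000) = (42.3 + 1000)/(1.0 + 1000) = 1042.3/1001.0 = 1.041259
f = 1.041259^(1/-0.0269) = exp(ln(1.041259)/-0.0269) = exp(0.04043/-0.0269)
f = exp(-1.5030) = 0.2225

0.22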